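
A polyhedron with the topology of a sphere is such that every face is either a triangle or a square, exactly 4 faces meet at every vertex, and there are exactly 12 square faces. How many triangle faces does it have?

Let x be the number of triangles; then F = 12 + x.
Edge–face incidences: 2E = 4·12 + 3·x = 48 + 3x.
Every vertex has degree 4, so 4V = 2E.
Euler: V − E + F = 2 ⇒ (2E)/4 − E + (12 + x) = 2.
Multiply by 8: 2·(2E) − 4·(2E) + 8·(12 + x) = 16, i.e. 96 + 8x − 2·(48 + 3x) = 16.
Collecting terms: 2x = 16, so x = 8.
Then 2E = 48 + 3·8 = 72, so E = 36, V = 2E/4 = 18, F = 12 + 8 = 20.

8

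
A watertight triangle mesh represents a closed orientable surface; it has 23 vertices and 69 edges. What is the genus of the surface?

1

Every face is a triangle and each edge borders two faces, so 3F = 2·69, giving F = 46.
χ = V − E + F = 23 − 69 + 46 = 0.
For a closed orientable surface χ = 2 − 2g, so g = (2 − (0))/2 = 1.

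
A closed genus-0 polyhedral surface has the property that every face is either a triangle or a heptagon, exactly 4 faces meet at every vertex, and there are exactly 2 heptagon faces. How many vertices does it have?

14

Let x be the number of triangles; then F = 2 + x.
Edge–face incidences: 2E = 7·2 + 3·x = 14 + 3x.
Every vertex has degree 4, so 4V = 2E.
Euler: V − E + F = 2 ⇒ (2E)/4 − E + (2 + x) = 2.
Multiply by 8: 2·(2E) − 4·(2E) + 8·(2 + x) = 16, i.e. 16 + 8x − 2·(14 + 3x) = 16.
Collecting terms: 2x − 12 = 16, so 2x = 28, so x = 14.
Then 2E = 14 + 3·14 = 56, so E = 28, V = 2E/4 = 14, F = 2 + 14 = 16.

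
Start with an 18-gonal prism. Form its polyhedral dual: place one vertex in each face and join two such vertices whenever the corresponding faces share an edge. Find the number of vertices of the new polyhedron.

20

The base solid has V = 36, E = 54, F = 20.
The dual swaps V and F and preserves E: V′ = F = 20, E′ = E = 54, F′ = V = 36.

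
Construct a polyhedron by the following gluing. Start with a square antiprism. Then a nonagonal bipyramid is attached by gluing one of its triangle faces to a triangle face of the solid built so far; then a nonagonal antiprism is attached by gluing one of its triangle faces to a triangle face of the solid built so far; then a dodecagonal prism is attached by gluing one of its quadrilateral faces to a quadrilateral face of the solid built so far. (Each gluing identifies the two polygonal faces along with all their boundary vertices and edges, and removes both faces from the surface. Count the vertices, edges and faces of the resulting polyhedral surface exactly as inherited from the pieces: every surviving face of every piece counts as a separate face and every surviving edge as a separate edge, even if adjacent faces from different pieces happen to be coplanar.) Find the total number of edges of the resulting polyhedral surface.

105

A square antiprism: V=8, E=16, F=10.
Attach a nonagonal bipyramid (V=11, E=27, F=18) along a 3-gon: merge 3 vertices and 3 edges, delete both glued faces → V=16, E=40, F=26.
Attach a nonagonal antiprism (V=18, E=36, F=20) along a 3-gon: merge 3 vertices and 3 edges, delete both glued faces → V=31, E=73, F=44.
Attach a dodecagonal prism (V=24, E=36, F=14) along a 4-gon: merge 4 vertices and 4 edges, delete both glued faces → V=51, E=105, F=56.
Check: V − E + F = 51 − 105 + 56 = 2.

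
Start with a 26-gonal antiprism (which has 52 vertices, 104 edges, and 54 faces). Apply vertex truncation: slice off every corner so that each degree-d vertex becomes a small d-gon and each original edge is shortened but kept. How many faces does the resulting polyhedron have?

106

Truncation replaces each original edge-end by a new vertex, so V′ = 2E = 208.
Each original edge survives, and each old vertex of degree d contributes d new edges; summing degrees gives Σd = 2E, so E′ = E + 2E = 3E = 312.
Each original face survives and each original vertex becomes one new face: F′ = F + V = 106.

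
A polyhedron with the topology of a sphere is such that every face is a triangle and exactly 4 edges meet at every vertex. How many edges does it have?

12

Each face has 3 edges and each edge borders two faces, so 2E = 3F.
Each vertex has degree 4, so 4V = 2E and hence V = 3F/4.
Euler: V − E + F = 2 ⇒ (3F/4) − (3F/2) + F = 2.
Multiply by 8: (6 − 12 + 8)F = 16, i.e. 2F = 16.
So F = 8, E = 3·8/2 = 12, V = 3·8/4 = 6.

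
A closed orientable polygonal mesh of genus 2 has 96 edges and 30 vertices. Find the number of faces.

For a closed orientable surface of genus 2, χ = 2 − 2·2 = -2.
F = -2 − V + E = -2 − 30 + 96 = 64.

64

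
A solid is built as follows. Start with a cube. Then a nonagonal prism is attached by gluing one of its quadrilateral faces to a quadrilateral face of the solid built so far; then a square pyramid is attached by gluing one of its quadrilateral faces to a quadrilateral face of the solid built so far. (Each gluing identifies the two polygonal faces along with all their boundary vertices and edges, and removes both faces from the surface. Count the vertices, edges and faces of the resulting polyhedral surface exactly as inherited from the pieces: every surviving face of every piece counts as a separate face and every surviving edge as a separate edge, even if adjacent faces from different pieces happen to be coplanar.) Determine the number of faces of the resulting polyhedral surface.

A cube: V=8, E=12, F=6.
Attach a nonagonal prism (V=18, E=27, F=11) along a 4-gon: merge 4 vertices and 4 edges, delete both glued faces → V=22, E=35, F=15.
Attach a square pyramid (V=5, E=8, F=5) along a 4-gon: merge 4 vertices and 4 edges, delete both glued faces → V=23, E=39, F=18.
Check: V − E + F = 23 − 39 + 18 = 2.

18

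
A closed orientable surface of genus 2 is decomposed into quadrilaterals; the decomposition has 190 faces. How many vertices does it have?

188

χ = 2 − 2·2 = -2, and every face is a square so 4F = 2E.
E = 4·190/2 = 380. Then V = -2 + E − F = -2 + 380 − 190 = 188.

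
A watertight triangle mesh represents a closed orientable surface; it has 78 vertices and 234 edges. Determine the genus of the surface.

Every face is a triangle and each edge borders two faces, so 3F = 2·234, giving F = 156.
χ = V − E + F = 78 − 234 + 156 = 0.
For a closed orientable surface χ = 2 − 2g, so g = (2 − (0))/2 = 1.

1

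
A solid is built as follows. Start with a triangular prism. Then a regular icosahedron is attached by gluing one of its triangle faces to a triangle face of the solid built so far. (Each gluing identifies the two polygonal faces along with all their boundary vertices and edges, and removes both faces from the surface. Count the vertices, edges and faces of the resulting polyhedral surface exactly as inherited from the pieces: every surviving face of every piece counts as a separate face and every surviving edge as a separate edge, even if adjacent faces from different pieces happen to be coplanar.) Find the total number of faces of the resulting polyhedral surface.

A triangular prism: V=6, E=9, F=5.
Attach a regular icosahedron (V=12, E=30, F=20) along a 3-gon: merge 3 vertices and 3 edges, delete both glued faces → V=15, E=36, F=23.
Check: V − E + F = 15 − 36 + 23 = 2.

23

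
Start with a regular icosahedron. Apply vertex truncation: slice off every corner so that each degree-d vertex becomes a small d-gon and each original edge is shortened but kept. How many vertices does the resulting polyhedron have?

60

The base solid has V = 12, E = 30, F = 20.
Truncation replaces each original edge-end by a new vertex, so V′ = 2E = 60.
Each original edge survives, and each old vertex of degree d contributes d new edges; summing degrees gives Σd = 2E, so E′ = E + 2E = 3E = 90.
Each original face survives and each original vertex becomes one new face: F′ = F + V = 32.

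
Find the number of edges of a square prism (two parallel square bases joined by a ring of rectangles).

A prism on an n-gon has two n-gon bases and n rectangular sides: V = 2·4 = 8, E = 3·4 = 12, F = 4 + 2 = 6.

12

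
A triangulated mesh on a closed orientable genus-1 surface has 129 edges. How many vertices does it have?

43

χ = 2 − 2·1 = 0, and every face is a triangle so 3F = 2E.
F = 2E/3 = 86. Then V = 0 + E − F = 0 + 129 − 86 = 43.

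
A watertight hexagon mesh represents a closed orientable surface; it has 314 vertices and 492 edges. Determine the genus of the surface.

8

Every face is a hexagon and each edge borders two faces, so 6F = 2·492, giving F = 164.
χ = V − E + F = 314 − 492 + 164 = -14.
For a closed orientable surface χ = 2 − 2g, so g = (2 − (-14))/2 = 8.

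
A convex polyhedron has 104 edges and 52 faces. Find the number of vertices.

54

Here V − E + F = 2.
V = 2 + E − F = 2 + 104 − 52 = 54.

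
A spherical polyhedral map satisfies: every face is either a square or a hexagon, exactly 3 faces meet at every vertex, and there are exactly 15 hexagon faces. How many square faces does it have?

Let x be the number of squares; then F = 15 + x.
Edge–face incidences: 2E = 6·15 + 4·x = 90 + 4x.
Every vertex has degree 3, so 3V = 2E.
Euler: V − E + F = 2 ⇒ (2E)/3 − E + (15 + x) = 2.
Multiply by 6: 2·(2E) − 3·(2E) + 6·(15 + x) = 12, i.e. 90 + 6x − (90 + 4x) = 12.
Collecting terms: 2x = 12, so x = 6.
Then 2E = 90 + 4·6 = 114, so E = 57, V = 2E/3 = 38, F = 15 + 6 = 21.

6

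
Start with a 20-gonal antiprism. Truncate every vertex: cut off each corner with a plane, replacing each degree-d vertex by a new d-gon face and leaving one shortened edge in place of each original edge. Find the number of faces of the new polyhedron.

The base solid has V = 40, E = 80, F = 42.
Truncation replaces each original edge-end by a new vertex, so V′ = 2E = 160.
Each original edge survives, and each old vertex of degree d contributes d new edges; summing degrees gives Σd = 2E, so E′ = E + 2E = 3E = 240.
Each original face survives and each original vertex becomes one new face: F′ = F + V = 82.

82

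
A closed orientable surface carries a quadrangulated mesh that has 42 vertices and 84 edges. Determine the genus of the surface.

1

Every face is a square and each edge borders two faces, so 4F = 2·84, giving F = 42.
χ = V − E + F = 42 − 84 + 42 = 0.
For a closed orientable surface χ = 2 − 2g, so g = (2 − (0))/2 = 1.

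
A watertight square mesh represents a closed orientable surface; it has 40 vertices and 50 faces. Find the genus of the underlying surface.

6

Every face is a square, so 2E = 4·50 = 200, giving E = 100.
χ = V − E + F = 40 − 100 + 50 = -10.
For a closed orientable surface χ = 2 − 2g, so g = (2 − (-10))/2 = 6.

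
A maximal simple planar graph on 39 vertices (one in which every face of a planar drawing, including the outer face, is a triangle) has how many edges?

In a plane triangulation 3F = 2E and V − E + F = 2, so E = 3V − 6 = 3·39 − 6 = 111.

111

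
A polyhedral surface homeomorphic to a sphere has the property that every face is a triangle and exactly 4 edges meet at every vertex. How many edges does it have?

12

Each face has 3 edges and each edge borders two faces, so 2E = 3F.
Each vertex has degree 4, so 4V = 2E and hence V = 3F/4.
Euler: V − E + F = 2 ⇒ (3F/4) − (3F/2) + F = 2.
Multiply by 8: (6 − 12 + 8)F = 16, i.e. 2F = 16.
So F = 8, E = 3·8/2 = 12, V = 3·8/4 = 6.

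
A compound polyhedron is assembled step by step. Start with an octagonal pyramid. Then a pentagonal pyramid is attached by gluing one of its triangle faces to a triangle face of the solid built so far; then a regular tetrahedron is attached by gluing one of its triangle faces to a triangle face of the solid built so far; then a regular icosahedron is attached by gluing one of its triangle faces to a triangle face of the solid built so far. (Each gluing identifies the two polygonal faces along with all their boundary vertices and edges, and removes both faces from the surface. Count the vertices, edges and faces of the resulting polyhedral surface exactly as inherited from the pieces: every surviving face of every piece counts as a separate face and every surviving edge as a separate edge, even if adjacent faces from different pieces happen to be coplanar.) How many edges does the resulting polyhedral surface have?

An octagonal pyramid: V=9, E=16, F=9.
Attach a pentagonal pyramid (V=6, E=10, F=6) along a 3-gon: merge 3 vertices and 3 edges, delete both glued faces → V=12, E=23, F=13.
Attach a regular tetrahedron (V=4, E=6, F=4) along a 3-gon: merge 3 vertices and 3 edges, delete both glued faces → V=13, E=26, F=15.
Attach a regular icosahedron (V=12, E=30, F=20) along a 3-gon: merge 3 vertices and 3 edges, delete both glued faces → V=22, E=53, F=33.
Check: V − E + F = 22 − 53 + 33 = 2.

53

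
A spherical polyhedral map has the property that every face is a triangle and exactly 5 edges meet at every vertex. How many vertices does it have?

Each face has 3 edges and each edge borders two faces, so 2E = 3F.
Each vertex has degree 5, so 5V = 2E and hence V = 3F/5.
Euler: V − E + F = 2 ⇒ (3F/5) − (3F/2) + F = 2.
Multiply by 10: (6 − 15 + 10)F = 20, i.e. 1F = 20.
So F = 20, E = 3·20/2 = 30, V = 3·20/5 = 12.

12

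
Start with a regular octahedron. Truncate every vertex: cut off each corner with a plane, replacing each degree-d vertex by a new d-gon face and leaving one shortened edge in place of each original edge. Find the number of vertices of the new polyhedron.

24

The base solid has V = 6, E = 12, F = 8.
Truncation replaces each original edge-end by a new vertex, so V′ = 2E = 24.
Each original edge survives, and each old vertex of degree d contributes d new edges; summing degrees gives Σd = 2E, so E′ = E + 2E = 3E = 36.
Each original face survives and each original vertex becomes one new face: F′ = F + V = 14.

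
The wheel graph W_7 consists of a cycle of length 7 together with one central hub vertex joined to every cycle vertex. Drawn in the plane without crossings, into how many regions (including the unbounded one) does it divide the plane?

W_7 has V = 7 + 1 = 8 vertices and E = 2·7 = 14 edges.
By Euler's formula F = 2 − V + E = 2 − 8 + 14 = 8.

8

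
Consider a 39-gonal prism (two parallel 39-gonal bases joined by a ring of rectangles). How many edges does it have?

117

A prism on an n-gon has two n-gon bases and n rectangular sides: V = 2·39 = 78, E = 3·39 = 117, F = 39 + 2 = 41.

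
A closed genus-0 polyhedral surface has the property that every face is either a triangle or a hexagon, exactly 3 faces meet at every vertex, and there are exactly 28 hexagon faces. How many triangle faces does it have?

4

Let x be the number of triangles; then F = 28 + x.
Edge–face incidences: 2E = 6·28 + 3·x = 168 + 3x.
Every vertex has degree 3, so 3V = 2E.
Euler: V − E + F = 2 ⇒ (2E)/3 − E + (28 + x) = 2.
Multiply by 6: 2·(2E) − 3·(2E) + 6·(28 + x) = 12, i.e. 168 + 6x − (168 + 3x) = 12.
Collecting terms: 3x = 12, so x = 4.
Then 2E = 168 + 3·4 = 180, so E = 90, V = 2E/3 = 60, F = 28 + 4 = 32.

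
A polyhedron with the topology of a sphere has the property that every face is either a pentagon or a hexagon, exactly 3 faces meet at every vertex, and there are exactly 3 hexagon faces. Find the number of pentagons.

Let x be the number of pentagons; then F = 3 + x.
Edge–face incidences: 2E = 6·3 + 5·x = 18 + 5x.
Every vertex has degree 3, so 3V = 2E.
Euler: V − E + F = 2 ⇒ (2E)/3 − E + (3 + x) = 2.
Multiply by 6: 2·(2E) − 3·(2E) + 6·(3 + x) = 12, i.e. 18 + 6x − (18 + 5x) = 12.
Collecting terms: x = 12.
Then 2E = 18 + 5·12 = 78, so E = 39, V = 2E/3 = 26, F = 3 + 12 = 15.

12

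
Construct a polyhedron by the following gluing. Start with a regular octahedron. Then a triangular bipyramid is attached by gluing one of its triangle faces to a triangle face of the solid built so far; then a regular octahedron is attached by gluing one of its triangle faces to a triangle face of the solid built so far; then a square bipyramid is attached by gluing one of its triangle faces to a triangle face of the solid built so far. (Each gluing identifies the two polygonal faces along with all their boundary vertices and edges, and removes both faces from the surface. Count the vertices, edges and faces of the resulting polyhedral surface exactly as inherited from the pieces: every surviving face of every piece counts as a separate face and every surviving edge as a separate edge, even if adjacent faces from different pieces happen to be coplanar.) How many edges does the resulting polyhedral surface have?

36

A regular octahedron: V=6, E=12, F=8.
Attach a triangular bipyramid (V=5, E=9, F=6) along a 3-gon: merge 3 vertices and 3 edges, delete both glued faces → V=8, E=18, F=12.
Attach a regular octahedron (V=6, E=12, F=8) along a 3-gon: merge 3 vertices and 3 edges, delete both glued faces → V=11, E=27, F=18.
Attach a square bipyramid (V=6, E=12, F=8) along a 3-gon: merge 3 vertices and 3 edges, delete both glued faces → V=14, E=36, F=24.
Check: V − E + F = 14 − 36 + 24 = 2.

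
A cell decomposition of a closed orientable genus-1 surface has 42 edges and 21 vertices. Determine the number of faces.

For a closed orientable surface of genus 1, χ = 2 − 2·1 = 0.
F = 0 − V + E = 0 − 21 + 42 = 21.

21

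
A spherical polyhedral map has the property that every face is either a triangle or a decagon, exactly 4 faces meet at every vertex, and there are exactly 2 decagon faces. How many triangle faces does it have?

20

Let x be the number of triangles; then F = 2 + x.
Edge–face incidences: 2E = 10·2 + 3·x = 20 + 3x.
Every vertex has degree 4, so 4V = 2E.
Euler: V − E + F = 2 ⇒ (2E)/4 − E + (2 + x) = 2.
Multiply by 8: 2·(2E) − 4·(2E) + 8·(2 + x) = 16, i.e. 16 + 8x − 2·(20 + 3x) = 16.
Collecting terms: 2x − 24 = 16, so 2x = 40, so x = 20.
Then 2E = 20 + 3·20 = 80, so E = 40, V = 2E/4 = 20, F = 2 + 20 = 22.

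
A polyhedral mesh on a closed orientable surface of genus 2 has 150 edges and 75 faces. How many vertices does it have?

For a closed orientable surface of genus 2, χ = 2 − 2·2 = -2.
V = -2 + E − F = -2 + 150 − 75 = 73.

73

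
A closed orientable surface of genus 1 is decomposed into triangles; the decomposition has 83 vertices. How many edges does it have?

249

χ = 2 − 2·1 = 0, and every face is a triangle so 3F = 2E.
V − E + F = 0 with E = 3F/2 gives 83 − (3/2 − 1)·F = 0, so F = 166 and E = 249.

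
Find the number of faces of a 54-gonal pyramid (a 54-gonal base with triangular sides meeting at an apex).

55

A pyramid on an n-gon base has one n-gon and n triangles: V = 54 + 1 = 55, E = 2·54 = 108, F = 54 + 1 = 55.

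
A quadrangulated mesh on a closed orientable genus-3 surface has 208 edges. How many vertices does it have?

χ = 2 − 2·3 = -4, and every face is a square so 4F = 2E.
F = 2E/4 = 104. Then V = -4 + E − F = -4 + 208 − 104 = 100.

100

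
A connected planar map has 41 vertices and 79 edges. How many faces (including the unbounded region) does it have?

40

Euler's formula for a connected plane graph: V − E + F = 2, so F = 2 − 41 + 79 = 40.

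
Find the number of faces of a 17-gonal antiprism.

36

An antiprism on an n-gon has two n-gon caps and 2n triangles: V = 2·17 = 34, E = 4·17 = 68, F = 2·17 + 2 = 36.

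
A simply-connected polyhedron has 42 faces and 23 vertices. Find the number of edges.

63

Here V − E + F = 2.
E = V + F − (2) = 23 + 42 − (2) = 63.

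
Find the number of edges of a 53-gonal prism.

159

A prism on an n-gon has two n-gon bases and n rectangular sides: V = 2·53 = 106, E = 3·53 = 159, F = 53 + 2 = 55.
Check: V − E + F = 106 − 159 + 55 = 2.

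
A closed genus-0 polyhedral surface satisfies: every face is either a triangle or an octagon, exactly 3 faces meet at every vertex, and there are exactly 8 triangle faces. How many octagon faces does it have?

6

Let x be the number of octagons; then F = 8 + x.
Edge–face incidences: 2E = 3·8 + 8·x = 24 + 8x.
Every vertex has degree 3, so 3V = 2E.
Euler: V − E + F = 2 ⇒ (2E)/3 − E + (8 + x) = 2.
Multiply by 6: 2·(2E) − 3·(2E) + 6·(8 + x) = 12, i.e. 48 + 6x − (24 + 8x) = 12.
Collecting terms: −2x + 24 = 12, so −2x = −12, so x = 6.
Then 2E = 24 + 8·6 = 72, so E = 36, V = 2E/3 = 24, F = 8 + 6 = 14.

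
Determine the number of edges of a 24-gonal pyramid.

48

A pyramid on an n-gon base has one n-gon and n triangles: V = 24 + 1 = 25, E = 2·24 = 48, F = 24 + 1 = 25.
Check: V − E + F = 25 − 48 + 25 = 2.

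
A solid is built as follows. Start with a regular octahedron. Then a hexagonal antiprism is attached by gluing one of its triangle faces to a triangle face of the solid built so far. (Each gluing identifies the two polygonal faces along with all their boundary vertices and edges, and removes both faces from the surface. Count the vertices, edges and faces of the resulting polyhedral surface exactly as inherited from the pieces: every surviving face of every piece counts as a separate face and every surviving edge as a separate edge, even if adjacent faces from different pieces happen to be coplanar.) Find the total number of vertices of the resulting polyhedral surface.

15

A regular octahedron: V=6, E=12, F=8.
Attach a hexagonal antiprism (V=12, E=24, F=14) along a 3-gon: merge 3 vertices and 3 edges, delete both glued faces → V=15, E=33, F=20.
Check: V − E + F = 15 − 33 + 20 = 2.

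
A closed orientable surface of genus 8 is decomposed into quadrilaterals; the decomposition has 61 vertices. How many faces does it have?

75

χ = 2 − 2·8 = -14, and every face is a square so 4F = 2E.
V − E + F = -14 with E = 4F/2 gives 61 − (4/2 − 1)·F = -14, so F = 75 and E = 150.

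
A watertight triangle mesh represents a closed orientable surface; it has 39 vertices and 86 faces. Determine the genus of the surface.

Every face is a triangle, so 2E = 3·86 = 258, giving E = 129.
χ = V − E + F = 39 − 129 + 86 = -4.
For a closed orientable surface χ = 2 − 2g, so g = (2 − (-4))/2 = 3.

3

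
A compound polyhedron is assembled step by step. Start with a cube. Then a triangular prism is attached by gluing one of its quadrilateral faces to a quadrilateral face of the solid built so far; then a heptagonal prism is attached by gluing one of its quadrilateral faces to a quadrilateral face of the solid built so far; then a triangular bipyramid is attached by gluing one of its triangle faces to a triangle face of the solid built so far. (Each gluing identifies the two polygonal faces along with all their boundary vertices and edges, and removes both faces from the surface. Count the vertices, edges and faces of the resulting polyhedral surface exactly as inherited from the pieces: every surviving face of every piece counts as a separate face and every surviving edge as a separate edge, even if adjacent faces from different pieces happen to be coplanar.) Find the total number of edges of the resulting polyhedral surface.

A cube: V=8, E=12, F=6.
Attach a triangular prism (V=6, E=9, F=5) along a 4-gon: merge 4 vertices and 4 edges, delete both glued faces → V=10, E=17, F=9.
Attach a heptagonal prism (V=14, E=21, F=9) along a 4-gon: merge 4 vertices and 4 edges, delete both glued faces → V=20, E=34, F=16.
Attach a triangular bipyramid (V=5, E=9, F=6) along a 3-gon: merge 3 vertices and 3 edges, delete both glued faces → V=22, E=40, F=20.
Check: V − E + F = 22 − 40 + 20 = 2.

40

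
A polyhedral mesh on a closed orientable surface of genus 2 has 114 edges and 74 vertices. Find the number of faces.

38

For a closed orientable surface of genus 2, χ = 2 − 2·2 = -2.
F = -2 − V + E = -2 − 74 + 114 = 38.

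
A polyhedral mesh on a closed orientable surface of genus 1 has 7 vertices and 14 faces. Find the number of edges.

21

For a closed orientable surface of genus 1, χ = 2 − 2·1 = 0.
E = V + F − (0) = 7 + 14 − (0) = 21.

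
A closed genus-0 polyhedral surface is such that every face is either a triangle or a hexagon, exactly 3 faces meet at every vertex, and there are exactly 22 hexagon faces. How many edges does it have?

72

Let x be the number of triangles; then F = 22 + x.
Edge–face incidences: 2E = 6·22 + 3·x = 132 + 3x.
Every vertex has degree 3, so 3V = 2E.
Euler: V − E + F = 2 ⇒ (2E)/3 − E + (22 + x) = 2.
Multiply by 6: 2·(2E) − 3·(2E) + 6·(22 + x) = 12, i.e. 132 + 6x − (132 + 3x) = 12.
Collecting terms: 3x = 12, so x = 4.
Then 2E = 132 + 3·4 = 144, so E = 72, V = 2E/3 = 48, F = 22 + 4 = 26.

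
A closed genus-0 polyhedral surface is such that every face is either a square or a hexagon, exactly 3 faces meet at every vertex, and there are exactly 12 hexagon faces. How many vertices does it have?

32

Let x be the number of squares; then F = 12 + x.
Edge–face incidences: 2E = 6·12 + 4·x = 72 + 4x.
Every vertex has degree 3, so 3V = 2E.
Euler: V − E + F = 2 ⇒ (2E)/3 − E + (12 + x) = 2.
Multiply by 6: 2·(2E) − 3·(2E) + 6·(12 + x) = 12, i.e. 72 + 6x − (72 + 4x) = 12.
Collecting terms: 2x = 12, so x = 6.
Then 2E = 72 + 4·6 = 96, so E = 48, V = 2E/3 = 32, F = 12 + 6 = 18.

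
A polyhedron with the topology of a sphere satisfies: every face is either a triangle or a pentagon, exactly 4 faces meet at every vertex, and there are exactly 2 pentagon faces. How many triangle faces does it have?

10

Let x be the number of triangles; then F = 2 + x.
Edge–face incidences: 2E = 5·2 + 3·x = 10 + 3x.
Every vertex has degree 4, so 4V = 2E.
Euler: V − E + F = 2 ⇒ (2E)/4 − E + (2 + x) = 2.
Multiply by 8: 2·(2E) − 4·(2E) + 8·(2 + x) = 16, i.e. 16 + 8x − 2·(10 + 3x) = 16.
Collecting terms: 2x − 4 = 16, so 2x = 20, so x = 10.
Then 2E = 10 + 3·10 = 40, so E = 20, V = 2E/4 = 10, F = 2 + 10 = 12.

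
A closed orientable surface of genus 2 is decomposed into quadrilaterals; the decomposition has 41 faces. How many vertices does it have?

χ = 2 − 2·2 = -2, and every face is a square so 4F = 2E.
E = 4·41/2 = 82. Then V = -2 + E − F = -2 + 82 − 41 = 39.

39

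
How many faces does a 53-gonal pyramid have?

54

A pyramid on an n-gon base has one n-gon and n triangles: V = 53 + 1 = 54, E = 2·53 = 106, F = 53 + 1 = 54.
Check: V − E + F = 54 − 106 + 54 = 2.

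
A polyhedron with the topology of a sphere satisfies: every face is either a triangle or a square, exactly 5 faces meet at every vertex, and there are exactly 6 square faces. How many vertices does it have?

24

Let x be the number of triangles; then F = 6 + x.
Edge–face incidences: 2E = 4·6 + 3·x = 24 + 3x.
Every vertex has degree 5, so 5V = 2E.
Euler: V − E + F = 2 ⇒ (2E)/5 − E + (6 + x) = 2.
Multiply by 10: 2·(2E) − 5·(2E) + 10·(6 + x) = 20, i.e. 60 + 10x − 3·(24 + 3x) = 20.
Collecting terms: x − 12 = 20, so x = 32.
Then 2E = 24 + 3·32 = 120, so E = 60, V = 2E/5 = 24, F = 6 + 32 = 38.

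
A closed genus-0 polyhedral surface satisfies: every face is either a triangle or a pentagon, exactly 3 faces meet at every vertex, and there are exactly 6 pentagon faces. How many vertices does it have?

12

Let x be the number of triangles; then F = 6 + x.
Edge–face incidences: 2E = 5·6 + 3·x = 30 + 3x.
Every vertex has degree 3, so 3V = 2E.
Euler: V − E + F = 2 ⇒ (2E)/3 − E + (6 + x) = 2.
Multiply by 6: 2·(2E) − 3·(2E) + 6·(6 + x) = 12, i.e. 36 + 6x − (30 + 3x) = 12.
Collecting terms: 3x + 6 = 12, so 3x = 6, so x = 2.
Then 2E = 30 + 3·2 = 36, so E = 18, V = 2E/3 = 12, F = 6 + 2 = 8.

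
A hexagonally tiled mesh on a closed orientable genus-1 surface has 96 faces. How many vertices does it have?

192

χ = 2 − 2·1 = 0, and every face is a hexagon so 6F = 2E.
E = 6·96/2 = 288. Then V = 0 + E − F = 0 + 288 − 96 = 192.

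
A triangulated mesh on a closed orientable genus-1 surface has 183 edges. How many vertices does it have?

χ = 2 − 2·1 = 0, and every face is a triangle so 3F = 2E.
F = 2E/3 = 122. Then V = 0 + E − F = 0 + 183 − 122 = 61.

61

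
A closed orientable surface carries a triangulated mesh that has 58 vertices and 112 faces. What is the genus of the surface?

Every face is a triangle, so 2E = 3·112 = 336, giving E = 168.
χ = V − E + F = 58 − 168 + 112 = 2.
For a closed orientable surface χ = 2 − 2g, so g = (2 − (2))/2 = 0.

0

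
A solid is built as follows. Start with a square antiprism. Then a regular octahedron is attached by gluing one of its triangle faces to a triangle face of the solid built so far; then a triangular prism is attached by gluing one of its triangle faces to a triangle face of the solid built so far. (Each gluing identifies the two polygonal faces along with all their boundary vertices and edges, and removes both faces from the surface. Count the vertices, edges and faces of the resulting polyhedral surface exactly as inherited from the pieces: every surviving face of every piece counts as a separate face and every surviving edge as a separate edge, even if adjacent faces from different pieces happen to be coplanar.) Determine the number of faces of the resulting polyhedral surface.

A square antiprism: V=8, E=16, F=10.
Attach a regular octahedron (V=6, E=12, F=8) along a 3-gon: merge 3 vertices and 3 edges, delete both glued faces → V=11, E=25, F=16.
Attach a triangular prism (V=6, E=9, F=5) along a 3-gon: merge 3 vertices and 3 edges, delete both glued faces → V=14, E=31, F=19.
Check: V − E + F = 14 − 31 + 19 = 2.

19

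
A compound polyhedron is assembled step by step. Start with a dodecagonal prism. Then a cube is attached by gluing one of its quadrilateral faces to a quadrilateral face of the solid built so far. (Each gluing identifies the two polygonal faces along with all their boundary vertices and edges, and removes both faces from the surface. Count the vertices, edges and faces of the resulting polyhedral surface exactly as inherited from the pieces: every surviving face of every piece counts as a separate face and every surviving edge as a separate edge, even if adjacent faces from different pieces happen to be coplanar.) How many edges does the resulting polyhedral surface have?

A dodecagonal prism: V=24, E=36, F=14.
Attach a cube (V=8, E=12, F=6) along a 4-gon: merge 4 vertices and 4 edges, delete both glued faces → V=28, E=44, F=18.
Check: V − E + F = 28 − 44 + 18 = 2.

44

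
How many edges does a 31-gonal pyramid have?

62

A pyramid on an n-gon base has one n-gon and n triangles: V = 31 + 1 = 32, E = 2·31 = 62, F = 31 + 1 = 32.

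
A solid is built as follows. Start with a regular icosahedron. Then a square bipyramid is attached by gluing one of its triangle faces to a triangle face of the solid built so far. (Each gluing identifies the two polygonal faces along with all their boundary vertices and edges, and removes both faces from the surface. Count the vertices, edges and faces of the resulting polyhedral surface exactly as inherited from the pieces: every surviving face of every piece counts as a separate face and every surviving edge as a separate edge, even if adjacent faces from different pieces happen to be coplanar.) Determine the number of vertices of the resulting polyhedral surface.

A regular icosahedron: V=12, E=30, F=20.
Attach a square bipyramid (V=6, E=12, F=8) along a 3-gon: merge 3 vertices and 3 edges, delete both glued faces → V=15, E=39, F=26.
Check: V − E + F = 15 − 39 + 26 = 2.

15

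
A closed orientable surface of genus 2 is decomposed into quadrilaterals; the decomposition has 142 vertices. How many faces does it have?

144

χ = 2 − 2·2 = -2, and every face is a square so 4F = 2E.
V − E + F = -2 with E = 4F/2 gives 142 − (4/2 − 1)·F = -2, so F = 144 and E = 288.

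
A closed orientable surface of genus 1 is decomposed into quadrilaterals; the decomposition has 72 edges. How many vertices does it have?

χ = 2 − 2·1 = 0, and every face is a square so 4F = 2E.
F = 2E/4 = 36. Then V = 0 + E − F = 0 + 72 − 36 = 36.

36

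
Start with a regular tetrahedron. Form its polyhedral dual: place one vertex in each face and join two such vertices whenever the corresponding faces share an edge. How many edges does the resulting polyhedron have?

The base solid has V = 4, E = 6, F = 4.
The dual swaps V and F and preserves E: V′ = F = 4, E′ = E = 6, F′ = V = 4.

6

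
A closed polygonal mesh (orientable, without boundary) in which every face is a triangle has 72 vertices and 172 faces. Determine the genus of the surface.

Every face is a triangle, so 2E = 3·172 = 516, giving E = 258.
χ = V − E + F = 72 − 258 + 172 = -14.
For a closed orientable surface χ = 2 − 2g, so g = (2 − (-14))/2 = 8.

8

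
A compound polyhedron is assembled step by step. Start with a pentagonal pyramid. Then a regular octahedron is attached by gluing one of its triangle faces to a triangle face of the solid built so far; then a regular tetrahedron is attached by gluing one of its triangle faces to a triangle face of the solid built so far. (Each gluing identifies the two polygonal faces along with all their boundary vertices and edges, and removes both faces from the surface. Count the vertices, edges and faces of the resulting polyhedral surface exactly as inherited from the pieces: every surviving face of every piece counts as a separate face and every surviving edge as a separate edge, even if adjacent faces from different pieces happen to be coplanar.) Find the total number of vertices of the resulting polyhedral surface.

A pentagonal pyramid: V=6, E=10, F=6.
Attach a regular octahedron (V=6, E=12, F=8) along a 3-gon: merge 3 vertices and 3 edges, delete both glued faces → V=9, E=19, F=12.
Attach a regular tetrahedron (V=4, E=6, F=4) along a 3-gon: merge 3 vertices and 3 edges, delete both glued faces → V=10, E=22, F=14.
Check: V − E + F = 10 − 22 + 14 = 2.

10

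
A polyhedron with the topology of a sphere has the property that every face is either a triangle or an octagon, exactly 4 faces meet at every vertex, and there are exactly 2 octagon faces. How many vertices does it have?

Let x be the number of triangles; then F = 2 + x.
Edge–face incidences: 2E = 8·2 + 3·x = 16 + 3x.
Every vertex has degree 4, so 4V = 2E.
Euler: V − E + F = 2 ⇒ (2E)/4 − E + (2 + x) = 2.
Multiply by 8: 2·(2E) − 4·(2E) + 8·(2 + x) = 16, i.e. 16 + 8x − 2·(16 + 3x) = 16.
Collecting terms: 2x − 16 = 16, so 2x = 32, so x = 16.
Then 2E = 16 + 3·16 = 64, so E = 32, V = 2E/4 = 16, F = 2 + 16 = 18.

16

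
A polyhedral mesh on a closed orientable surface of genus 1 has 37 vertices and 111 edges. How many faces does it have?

For a closed orientable surface of genus 1, χ = 2 − 2·1 = 0.
F = 0 − V + E = 0 − 37 + 111 = 74.

74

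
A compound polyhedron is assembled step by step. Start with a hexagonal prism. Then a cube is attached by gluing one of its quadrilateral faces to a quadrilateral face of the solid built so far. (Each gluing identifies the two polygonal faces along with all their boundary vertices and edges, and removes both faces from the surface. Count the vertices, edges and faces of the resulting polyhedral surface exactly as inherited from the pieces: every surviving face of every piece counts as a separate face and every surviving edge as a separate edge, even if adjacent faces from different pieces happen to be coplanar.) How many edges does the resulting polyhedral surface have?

A hexagonal prism: V=12, E=18, F=8.
Attach a cube (V=8, E=12, F=6) along a 4-gon: merge 4 vertices and 4 edges, delete both glued faces → V=16, E=26, F=12.
Check: V − E + F = 16 − 26 + 12 = 2.

26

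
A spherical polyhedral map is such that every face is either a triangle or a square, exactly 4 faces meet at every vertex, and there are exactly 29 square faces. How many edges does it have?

Let x be the number of triangles; then F = 29 + x.
Edge–face incidences: 2E = 4·29 + 3·x = 116 + 3x.
Every vertex has degree 4, so 4V = 2E.
Euler: V − E + F = 2 ⇒ (2E)/4 − E + (29 + x) = 2.
Multiply by 8: 2·(2E) − 4·(2E) + 8·(29 + x) = 16, i.e. 232 + 8x − 2·(116 + 3x) = 16.
Collecting terms: 2x = 16, so x = 8.
Then 2E = 116 + 3·8 = 140, so E = 70, V = 2E/4 = 35, F = 29 + 8 = 37.

70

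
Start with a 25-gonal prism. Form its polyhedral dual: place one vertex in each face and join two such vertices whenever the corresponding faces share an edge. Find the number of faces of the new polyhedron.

The base solid has V = 50, E = 75, F = 27.
The dual swaps V and F and preserves E: V′ = F = 27, E′ = E = 75, F′ = V = 50.

50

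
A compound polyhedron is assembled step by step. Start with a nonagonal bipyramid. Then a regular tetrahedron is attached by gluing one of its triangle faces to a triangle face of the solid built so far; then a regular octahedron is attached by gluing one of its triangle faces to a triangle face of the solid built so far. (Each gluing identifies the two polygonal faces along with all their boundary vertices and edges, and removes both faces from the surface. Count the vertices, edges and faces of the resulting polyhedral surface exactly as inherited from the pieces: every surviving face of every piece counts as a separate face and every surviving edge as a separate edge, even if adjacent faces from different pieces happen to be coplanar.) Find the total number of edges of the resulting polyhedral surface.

A nonagonal bipyramid: V=11, E=27, F=18.
Attach a regular tetrahedron (V=4, E=6, F=4) along a 3-gon: merge 3 vertices and 3 edges, delete both glued faces → V=12, E=30, F=20.
Attach a regular octahedron (V=6, E=12, F=8) along a 3-gon: merge 3 vertices and 3 edges, delete both glued faces → V=15, E=39, F=26.
Check: V − E + F = 15 − 39 + 26 = 2.

39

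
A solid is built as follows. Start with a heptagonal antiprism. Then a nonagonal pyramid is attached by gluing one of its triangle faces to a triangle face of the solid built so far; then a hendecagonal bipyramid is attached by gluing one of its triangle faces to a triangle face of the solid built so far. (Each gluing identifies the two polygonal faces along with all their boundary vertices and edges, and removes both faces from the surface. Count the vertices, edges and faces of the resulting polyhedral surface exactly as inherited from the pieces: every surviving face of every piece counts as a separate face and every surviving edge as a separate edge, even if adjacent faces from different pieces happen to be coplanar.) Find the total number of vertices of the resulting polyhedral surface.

A heptagonal antiprism: V=14, E=28, F=16.
Attach a nonagonal pyramid (V=10, E=18, F=10) along a 3-gon: merge 3 vertices and 3 edges, delete both glued faces → V=21, E=43, F=24.
Attach a hendecagonal bipyramid (V=13, E=33, F=22) along a 3-gon: merge 3 vertices and 3 edges, delete both glued faces → V=31, E=73, F=44.
Check: V − E + F = 31 − 73 + 44 = 2.

31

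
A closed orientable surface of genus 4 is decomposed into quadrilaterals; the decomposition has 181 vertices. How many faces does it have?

187

χ = 2 − 2·4 = -6, and every face is a square so 4F = 2E.
V − E + F = -6 with E = 4F/2 gives 181 − (4/2 − 1)·F = -6, so F = 187 and E = 374.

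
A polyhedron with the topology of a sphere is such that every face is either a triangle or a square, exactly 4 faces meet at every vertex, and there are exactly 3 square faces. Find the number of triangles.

8

Let x be the number of triangles; then F = 3 + x.
Edge–face incidences: 2E = 4·3 + 3·x = 12 + 3x.
Every vertex has degree 4, so 4V = 2E.
Euler: V − E + F = 2 ⇒ (2E)/4 − E + (3 + x) = 2.
Multiply by 8: 2·(2E) − 4·(2E) + 8·(3 + x) = 16, i.e. 24 + 8x − 2·(12 + 3x) = 16.
Collecting terms: 2x = 16, so x = 8.
Then 2E = 12 + 3·8 = 36, so E = 18, V = 2E/4 = 9, F = 3 + 8 = 11.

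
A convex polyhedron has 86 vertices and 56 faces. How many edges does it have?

140

Here V − E + F = 2.
E = V + F − (2) = 86 + 56 − (2) = 140.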